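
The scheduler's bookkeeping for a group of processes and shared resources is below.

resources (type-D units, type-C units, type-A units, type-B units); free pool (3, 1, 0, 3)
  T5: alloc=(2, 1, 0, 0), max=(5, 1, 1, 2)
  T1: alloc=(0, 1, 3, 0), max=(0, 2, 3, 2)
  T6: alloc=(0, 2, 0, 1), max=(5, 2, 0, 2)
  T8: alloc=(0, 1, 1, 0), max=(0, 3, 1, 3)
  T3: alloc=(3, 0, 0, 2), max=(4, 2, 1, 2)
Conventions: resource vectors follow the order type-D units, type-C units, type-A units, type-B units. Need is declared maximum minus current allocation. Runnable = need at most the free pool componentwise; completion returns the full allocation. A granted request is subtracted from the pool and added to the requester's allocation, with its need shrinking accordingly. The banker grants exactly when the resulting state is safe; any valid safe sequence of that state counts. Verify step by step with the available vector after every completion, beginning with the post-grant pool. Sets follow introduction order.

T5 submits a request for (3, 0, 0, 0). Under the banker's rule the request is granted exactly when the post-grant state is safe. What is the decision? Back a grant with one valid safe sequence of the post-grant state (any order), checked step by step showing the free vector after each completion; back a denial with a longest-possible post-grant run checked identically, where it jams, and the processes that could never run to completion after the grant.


GRANT. The post-grant state is safe; one safe sequence: T1, T8, T5, T3, T6.
Key observation: (0, 1, 0, 3) free after granting still covers T1 first, and each release covers the next.
Verifying the post-grant state step by step:
  pool = (0, 1, 0, 3)
  T1: need (0, 1, 0, 2) fits (0, 1, 0, 3); releases (0, 1, 3, 0), pool now (0, 2, 3, 3)
  T8: need (0, 2, 0, 3) fits (0, 2, 3, 3); releases (0, 1, 1, 0), pool now (0, 3, 4, 3)
  T5: need (0, 0, 1, 2) fits (0, 3, 4, 3); releases (5, 1, 0, 0), pool now (5, 4, 4, 3)
  T3: need (1, 2, 1, 0) fits (5, 4, 4, 3); releases (3, 0, 0, 2), pool now (8, 4, 4, 5)
  T6: need (5, 0, 0, 1) fits (8, 4, 4, 5); releases (0, 2, 0, 1), pool now (8, 6, 4, 6)


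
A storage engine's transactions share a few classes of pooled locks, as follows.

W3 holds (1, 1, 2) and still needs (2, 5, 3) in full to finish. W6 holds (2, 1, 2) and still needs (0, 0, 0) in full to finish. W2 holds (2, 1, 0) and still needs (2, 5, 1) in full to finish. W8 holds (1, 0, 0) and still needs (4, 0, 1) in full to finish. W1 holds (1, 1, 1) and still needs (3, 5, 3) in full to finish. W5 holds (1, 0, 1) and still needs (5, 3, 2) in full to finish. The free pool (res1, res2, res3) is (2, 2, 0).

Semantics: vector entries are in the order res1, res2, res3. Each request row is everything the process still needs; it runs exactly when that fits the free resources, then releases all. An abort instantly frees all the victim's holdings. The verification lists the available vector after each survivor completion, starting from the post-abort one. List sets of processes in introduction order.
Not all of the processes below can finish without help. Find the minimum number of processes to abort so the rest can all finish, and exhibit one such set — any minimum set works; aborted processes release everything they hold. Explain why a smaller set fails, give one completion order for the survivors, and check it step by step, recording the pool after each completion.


The answer: abort W2 and W1.
Key observation: no ordering could ever have run W3 before the abort of W2 and W1; with (3, 2, 1) back in the pool it fits at step 2.
Minimality, checking each single-abort alternative: W3 alone leaves W2 blocked (short on res2); W6 alone leaves W3 blocked (short on res2); W2 alone leaves W3 blocked (short on res2); W8 alone leaves W3 blocked (short on res2); W1 alone leaves W3 blocked (short on res2); W5 alone leaves W3 blocked (short on res2).
Survivors finish in the order: W6, W3, W5, W8. Step-by-step check (pool after the aborts first):
  pool = (5, 4, 1)
  W6 needs (0, 0, 0) <= (5, 4, 1) -> finishes; pool += (2, 1, 2) = (7, 5, 3)
  W3 needs (2, 5, 3) <= (7, 5, 3) -> finishes; pool += (1, 1, 2) = (8, 6, 5)
  W5 needs (5, 3, 2) <= (8, 6, 5) -> finishes; pool += (1, 0, 1) = (9, 6, 6)
  W8 needs (4, 0, 1) <= (9, 6, 6) -> finishes; pool += (1, 0, 0) = (10, 6, 6)


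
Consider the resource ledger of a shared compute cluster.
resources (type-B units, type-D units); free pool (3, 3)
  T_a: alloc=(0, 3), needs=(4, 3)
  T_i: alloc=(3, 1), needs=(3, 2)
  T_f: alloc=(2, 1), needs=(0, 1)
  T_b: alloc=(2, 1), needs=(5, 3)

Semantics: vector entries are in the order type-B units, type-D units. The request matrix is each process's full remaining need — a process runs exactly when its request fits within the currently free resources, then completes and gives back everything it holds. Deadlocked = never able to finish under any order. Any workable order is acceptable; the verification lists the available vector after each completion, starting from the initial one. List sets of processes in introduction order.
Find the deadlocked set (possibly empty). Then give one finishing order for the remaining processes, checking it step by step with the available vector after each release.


The deadlocked set is empty.
Key observation: there is always a runnable process — T_i first — so the state unwinds completely.
A valid finishing order for the others: T_i, T_b, T_a, T_f. Step-by-step check:
  pool = (3, 3)
  T_i needs (3, 2) <= (3, 3) -> finishes; pool += (3, 1) = (6, 4)
  T_b needs (5, 3) <= (6, 4) -> finishes; pool += (2, 1) = (8, 5)
  T_a needs (4, 3) <= (8, 5) -> finishes; pool += (0, 3) = (8, 8)
  T_f needs (0, 1) <= (8, 8) -> finishes; pool += (2, 1) = (10, 9)


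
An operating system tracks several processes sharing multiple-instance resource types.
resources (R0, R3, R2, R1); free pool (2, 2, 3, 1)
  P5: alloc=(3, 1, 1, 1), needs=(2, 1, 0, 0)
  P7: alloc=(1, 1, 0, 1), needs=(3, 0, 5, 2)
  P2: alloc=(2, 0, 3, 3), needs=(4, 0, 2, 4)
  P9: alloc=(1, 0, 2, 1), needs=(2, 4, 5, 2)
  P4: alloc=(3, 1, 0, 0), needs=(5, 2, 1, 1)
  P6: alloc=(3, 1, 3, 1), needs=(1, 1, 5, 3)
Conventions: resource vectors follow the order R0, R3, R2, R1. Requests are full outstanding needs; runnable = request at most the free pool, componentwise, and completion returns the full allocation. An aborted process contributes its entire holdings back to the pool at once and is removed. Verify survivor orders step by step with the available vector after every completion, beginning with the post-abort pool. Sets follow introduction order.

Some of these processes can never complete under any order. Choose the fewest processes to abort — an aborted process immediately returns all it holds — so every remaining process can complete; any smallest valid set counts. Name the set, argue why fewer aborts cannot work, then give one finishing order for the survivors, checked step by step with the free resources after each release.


The answer: abort P2.
Key observation: aborting P2 returns (2, 0, 3, 3), and P6 — hopeless before — runs at step 2 with the returned capacity in the pool.
Minimality: the empty abort set fails — the state is deadlocked as it stands.
One survivor order: P5, P6, P9, P7, P4. Check, step by step (post-abort pool first):
  pool = (4, 2, 6, 4)
  P5 needs (2, 1, 0, 0) <= (4, 2, 6, 4) -> finishes; pool += (3, 1, 1, 1) = (7, 3, 7, 5)
  P6 needs (1, 1, 5, 3) <= (7, 3, 7, 5) -> finishes; pool += (3, 1, 3, 1) = (10, 4, 10, 6)
  P9 needs (2, 4, 5, 2) <= (10, 4, 10, 6) -> finishes; pool += (1, 0, 2, 1) = (11, 4, 12, 7)
  P7 needs (3, 0, 5, 2) <= (11, 4, 12, 7) -> finishes; pool += (1, 1, 0, 1) = (12, 5, 12, 8)
  P4 needs (5, 2, 1, 1) <= (12, 5, 12, 8) -> finishes; pool += (3, 1, 0, 0) = (15, 6, 12, 8)


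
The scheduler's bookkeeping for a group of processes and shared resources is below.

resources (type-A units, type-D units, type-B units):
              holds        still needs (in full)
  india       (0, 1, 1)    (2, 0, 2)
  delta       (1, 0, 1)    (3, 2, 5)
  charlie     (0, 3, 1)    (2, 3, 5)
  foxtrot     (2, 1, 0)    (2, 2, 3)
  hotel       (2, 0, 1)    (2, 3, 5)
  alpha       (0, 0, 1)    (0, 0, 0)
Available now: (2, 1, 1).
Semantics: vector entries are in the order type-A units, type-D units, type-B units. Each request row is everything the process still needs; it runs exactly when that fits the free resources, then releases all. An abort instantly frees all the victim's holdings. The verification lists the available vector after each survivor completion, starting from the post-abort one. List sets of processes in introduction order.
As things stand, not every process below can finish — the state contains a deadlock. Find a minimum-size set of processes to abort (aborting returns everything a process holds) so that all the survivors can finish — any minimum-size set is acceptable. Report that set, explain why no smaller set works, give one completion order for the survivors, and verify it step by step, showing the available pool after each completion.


The answer: abort charlie and hotel.
Key observation: aborting charlie and hotel returns (2, 3, 2), and delta — hopeless before — runs at step 4 with the returned capacity in the pool.
No one abort is enough; case by case: india alone leaves delta blocked (short on type-B units); delta alone leaves charlie blocked (short on type-B units); charlie alone leaves delta blocked (short on type-B units); foxtrot alone leaves delta blocked (short on type-B units); hotel alone leaves delta blocked (short on type-B units); alpha alone leaves delta blocked (short on type-B units).
One survivor order: foxtrot, alpha, india, delta. Check, step by step (post-abort pool first):
  pool = (4, 4, 3)
  foxtrot: need (2, 2, 3) fits (4, 4, 3); releases (2, 1, 0), pool now (6, 5, 3)
  alpha: need (0, 0, 0) fits (6, 5, 3); releases (0, 0, 1), pool now (6, 5, 4)
  india: need (2, 0, 2) fits (6, 5, 4); releases (0, 1, 1), pool now (6, 6, 5)
  delta: need (3, 2, 5) fits (6, 6, 5); releases (1, 0, 1), pool now (7, 6, 6)


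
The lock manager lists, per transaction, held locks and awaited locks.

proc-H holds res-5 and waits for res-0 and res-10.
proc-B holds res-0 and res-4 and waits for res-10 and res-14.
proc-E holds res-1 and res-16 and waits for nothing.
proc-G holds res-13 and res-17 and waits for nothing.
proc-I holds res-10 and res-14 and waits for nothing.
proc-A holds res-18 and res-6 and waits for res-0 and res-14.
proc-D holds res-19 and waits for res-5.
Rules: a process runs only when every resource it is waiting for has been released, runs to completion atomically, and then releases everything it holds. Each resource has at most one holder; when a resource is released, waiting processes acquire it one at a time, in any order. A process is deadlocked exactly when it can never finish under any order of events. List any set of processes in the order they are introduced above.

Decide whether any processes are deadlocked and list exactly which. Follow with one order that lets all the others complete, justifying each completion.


The deadlocked set is empty.
Key observation: the wait graph is acyclic; completion cascades from the unblocked processes through everyone else.
One completion order for the rest: proc-I, proc-E, proc-B, proc-A, proc-H, proc-G, proc-D.
Verifying each step:
  run proc-I (it waits on nothing); releases res-10 and res-14
  run proc-E (it waits on nothing); releases res-1 and res-16
  run proc-B (all its waits — res-10 and res-14 — are resolved); releases res-0 and res-4
  run proc-A (all its waits — res-0 and res-14 — are resolved); releases res-18 and res-6
  run proc-H (all its waits — res-0 and res-10 — are resolved); releases res-5
  run proc-G (it waits on nothing); releases res-13 and res-17
  run proc-D (all its waits — res-5 — are resolved); releases res-19


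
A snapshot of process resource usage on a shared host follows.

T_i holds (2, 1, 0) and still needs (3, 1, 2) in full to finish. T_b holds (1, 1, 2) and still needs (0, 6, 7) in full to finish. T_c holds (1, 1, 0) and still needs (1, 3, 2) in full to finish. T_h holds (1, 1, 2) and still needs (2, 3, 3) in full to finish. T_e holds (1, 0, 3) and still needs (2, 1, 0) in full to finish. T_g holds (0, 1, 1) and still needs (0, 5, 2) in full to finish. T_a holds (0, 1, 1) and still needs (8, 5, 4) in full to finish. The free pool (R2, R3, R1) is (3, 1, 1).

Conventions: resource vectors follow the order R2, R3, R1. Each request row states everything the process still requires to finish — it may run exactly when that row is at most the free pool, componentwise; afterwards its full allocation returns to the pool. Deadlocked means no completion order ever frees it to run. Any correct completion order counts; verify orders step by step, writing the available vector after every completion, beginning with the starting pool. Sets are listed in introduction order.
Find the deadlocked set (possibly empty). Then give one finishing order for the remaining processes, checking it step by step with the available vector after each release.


Deadlocked set: T_b, T_c, T_h, T_g and T_a.
Key observation: the wall is R3: completing T_e, T_i brings the pool only to (6, 2, 4), and all the rest need more.
A valid finishing order for the others: T_e, T_i. Walking it through:
  pool = (3, 1, 1)
  run T_e (needs (2, 1, 0), free (3, 1, 1)); after release of (1, 0, 3) the pool is (4, 1, 4)
  run T_i (needs (3, 1, 2), free (4, 1, 4)); after release of (2, 1, 0) the pool is (6, 2, 4)
The blocked processes can never fit:
  T_b still needs (0, 6, 7) but only (6, 2, 4) is free — short on R3 and R1
  T_c still needs (1, 3, 2) but only (6, 2, 4) is free — short on R3
  T_h still needs (2, 3, 3) but only (6, 2, 4) is free — short on R3
  T_g still needs (0, 5, 2) but only (6, 2, 4) is free — short on R3
  T_a still needs (8, 5, 4) but only (6, 2, 4) is free — short on R2 and R3


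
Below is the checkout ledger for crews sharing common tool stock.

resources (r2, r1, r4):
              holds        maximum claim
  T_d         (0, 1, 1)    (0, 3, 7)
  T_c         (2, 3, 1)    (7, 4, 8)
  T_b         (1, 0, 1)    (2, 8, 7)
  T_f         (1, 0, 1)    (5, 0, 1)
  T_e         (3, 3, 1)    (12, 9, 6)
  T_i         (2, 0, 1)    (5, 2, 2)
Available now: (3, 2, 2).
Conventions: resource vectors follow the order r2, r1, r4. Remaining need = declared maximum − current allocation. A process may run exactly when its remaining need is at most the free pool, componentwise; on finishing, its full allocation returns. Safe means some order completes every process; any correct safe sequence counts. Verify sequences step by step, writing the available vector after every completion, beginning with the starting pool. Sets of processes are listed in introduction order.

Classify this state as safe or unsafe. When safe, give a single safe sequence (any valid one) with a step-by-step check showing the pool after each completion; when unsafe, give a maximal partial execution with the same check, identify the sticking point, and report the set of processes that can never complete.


The state is UNSAFE.
Key observation: r4 is the bottleneck — with T_i, T_f done the pool holds (6, 2, 4), short of every remaining need.
A maximal execution: T_i, T_f — then nothing else fits. Check, step by step:
  pool = (3, 2, 2)
  run T_i (needs (3, 2, 1), free (3, 2, 2)); after release of (2, 0, 1) the pool is (5, 2, 3)
  run T_f (needs (4, 0, 0), free (5, 2, 3)); after release of (1, 0, 1) the pool is (6, 2, 4)
  blocked: T_d wants (0, 2, 6), pool (6, 2, 4) — not enough r4
  blocked: T_c wants (5, 1, 7), pool (6, 2, 4) — not enough r4
  blocked: T_b wants (1, 8, 6), pool (6, 2, 4) — not enough r1 and r4
  blocked: T_e wants (9, 6, 5), pool (6, 2, 4) — not enough r2, r1 and r4
Never able to finish: T_d, T_c, T_b and T_e.


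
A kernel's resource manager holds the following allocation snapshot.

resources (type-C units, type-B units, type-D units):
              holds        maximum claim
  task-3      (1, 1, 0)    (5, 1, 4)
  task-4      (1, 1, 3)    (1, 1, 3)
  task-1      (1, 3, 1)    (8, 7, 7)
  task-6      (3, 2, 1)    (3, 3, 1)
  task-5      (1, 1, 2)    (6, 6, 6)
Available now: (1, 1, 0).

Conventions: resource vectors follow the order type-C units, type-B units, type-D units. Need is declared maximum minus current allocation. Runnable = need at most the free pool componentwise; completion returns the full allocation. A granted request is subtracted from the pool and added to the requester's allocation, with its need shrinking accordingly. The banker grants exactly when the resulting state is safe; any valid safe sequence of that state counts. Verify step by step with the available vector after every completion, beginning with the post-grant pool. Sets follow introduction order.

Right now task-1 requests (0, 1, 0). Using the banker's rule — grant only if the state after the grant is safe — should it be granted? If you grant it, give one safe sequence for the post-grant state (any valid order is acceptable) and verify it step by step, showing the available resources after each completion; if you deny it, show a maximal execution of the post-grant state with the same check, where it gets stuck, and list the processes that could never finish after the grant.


DENY: after the grant no complete ordering would exist.
Key observation: after task-4, task-6, task-3 the pool peaks at (6, 4, 4), and each blocked process is short somewhere: task-1 on type-C units, type-D units; task-5 on type-B units.
Pretend the grant happened; the run task-4, task-6, task-3 goes as far as possible. Check, step by step:
  pool = (1, 0, 0)
  task-4 needs (0, 0, 0) <= (1, 0, 0) -> finishes; pool += (1, 1, 3) = (2, 1, 3)
  task-6 needs (0, 1, 0) <= (2, 1, 3) -> finishes; pool += (3, 2, 1) = (5, 3, 4)
  task-3 needs (4, 0, 4) <= (5, 3, 4) -> finishes; pool += (1, 1, 0) = (6, 4, 4)
  task-1 cannot run: need (7, 3, 6) vs free (6, 4, 4) (insufficient type-C units and type-D units)
  task-5 cannot run: need (5, 5, 4) vs free (6, 4, 4) (insufficient type-B units)
Processes that could never finish after the grant: task-1 and task-5.


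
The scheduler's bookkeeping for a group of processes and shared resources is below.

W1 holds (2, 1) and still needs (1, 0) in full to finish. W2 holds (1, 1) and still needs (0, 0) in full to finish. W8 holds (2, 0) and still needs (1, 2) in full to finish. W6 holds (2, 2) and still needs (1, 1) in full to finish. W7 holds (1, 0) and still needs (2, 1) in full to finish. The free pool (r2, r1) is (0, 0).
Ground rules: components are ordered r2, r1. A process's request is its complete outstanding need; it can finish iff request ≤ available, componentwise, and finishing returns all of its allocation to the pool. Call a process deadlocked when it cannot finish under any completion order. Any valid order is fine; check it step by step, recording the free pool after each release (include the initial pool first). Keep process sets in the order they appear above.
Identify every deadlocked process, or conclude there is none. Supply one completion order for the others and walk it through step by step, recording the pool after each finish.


No process is deadlocked.
Key observation: beginning at W2, releases accumulate fast enough that every process eventually fits.
The rest can finish in the order W2, W1, W8, W6, W7. Check, step by step:
  pool = (0, 0)
  W2: need (0, 0) fits (0, 0); releases (1, 1), pool now (1, 1)
  W1: need (1, 0) fits (1, 1); releases (2, 1), pool now (3, 2)
  W8: need (1, 2) fits (3, 2); releases (2, 0), pool now (5, 2)
  W6: need (1, 1) fits (5, 2); releases (2, 2), pool now (7, 4)
  W7: need (2, 1) fits (7, 4); releases (1, 0), pool now (8, 4)


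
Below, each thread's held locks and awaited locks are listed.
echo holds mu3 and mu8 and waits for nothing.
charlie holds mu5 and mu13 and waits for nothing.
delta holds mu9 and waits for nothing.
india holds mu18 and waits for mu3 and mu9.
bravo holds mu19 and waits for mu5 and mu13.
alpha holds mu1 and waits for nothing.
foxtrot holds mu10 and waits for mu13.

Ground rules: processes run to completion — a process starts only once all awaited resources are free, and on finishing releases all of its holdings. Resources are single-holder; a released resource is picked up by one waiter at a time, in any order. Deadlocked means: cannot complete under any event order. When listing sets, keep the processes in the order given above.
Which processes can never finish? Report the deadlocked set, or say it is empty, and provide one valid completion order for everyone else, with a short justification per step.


No process is deadlocked.
Key observation: the wait graph is acyclic; completion cascades from the unblocked processes through everyone else.
One completion order for the rest: charlie, echo, alpha, bravo, foxtrot, delta, india.
Walking it through:
  charlie: no waits; runs immediately, freeing mu5 and mu13
  echo: no waits; runs immediately, freeing mu3 and mu8
  alpha: no waits; runs immediately, freeing mu1
  run bravo (all its waits — mu5 and mu13 — are resolved); releases mu19
  run foxtrot (all its waits — mu13 — are resolved); releases mu10
  delta: no waits; runs immediately, freeing mu9
  run india (all its waits — mu3 and mu9 — are resolved); releases mu18


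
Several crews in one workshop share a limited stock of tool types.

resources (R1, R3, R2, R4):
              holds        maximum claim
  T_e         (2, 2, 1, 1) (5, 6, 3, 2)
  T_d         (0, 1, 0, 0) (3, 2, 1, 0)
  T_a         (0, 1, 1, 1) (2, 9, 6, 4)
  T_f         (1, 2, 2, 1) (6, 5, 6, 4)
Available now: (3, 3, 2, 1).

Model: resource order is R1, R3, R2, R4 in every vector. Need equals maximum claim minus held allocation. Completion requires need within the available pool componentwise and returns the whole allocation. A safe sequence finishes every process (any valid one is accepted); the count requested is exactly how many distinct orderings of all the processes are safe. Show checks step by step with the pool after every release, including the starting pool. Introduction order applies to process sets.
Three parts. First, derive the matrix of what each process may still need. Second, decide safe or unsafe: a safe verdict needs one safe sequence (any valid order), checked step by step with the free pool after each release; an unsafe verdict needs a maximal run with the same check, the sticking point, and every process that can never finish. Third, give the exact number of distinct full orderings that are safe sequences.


(1) Need matrix, components ordered R1, R3, R2, R4:
  T_e: (3, 4, 2, 1)
  T_d: (3, 1, 1, 0)
  T_a: (2, 8, 5, 3)
  T_f: (5, 3, 4, 3)
(2) The state is UNSAFE.
Key observation: even finishing T_d, T_e leaves just (5, 6, 3, 2) free — too little R2 for any of the remaining processes.
Going as far as possible: T_d, T_e; after that, nothing fits. Verifying each step:
  pool = (3, 3, 2, 1)
  T_d needs (3, 1, 1, 0) <= (3, 3, 2, 1) -> finishes; pool += (0, 1, 0, 0) = (3, 4, 2, 1)
  T_e needs (3, 4, 2, 1) <= (3, 4, 2, 1) -> finishes; pool += (2, 2, 1, 1) = (5, 6, 3, 2)
  T_a cannot run: need (2, 8, 5, 3) vs free (5, 6, 3, 2) (insufficient R3, R2 and R4)
  T_f cannot run: need (5, 3, 4, 3) vs free (5, 6, 3, 2) (insufficient R2 and R4)
Processes that can never finish: T_a and T_f.
(3) Exactly 0 of the possible complete orderings are safe sequences.


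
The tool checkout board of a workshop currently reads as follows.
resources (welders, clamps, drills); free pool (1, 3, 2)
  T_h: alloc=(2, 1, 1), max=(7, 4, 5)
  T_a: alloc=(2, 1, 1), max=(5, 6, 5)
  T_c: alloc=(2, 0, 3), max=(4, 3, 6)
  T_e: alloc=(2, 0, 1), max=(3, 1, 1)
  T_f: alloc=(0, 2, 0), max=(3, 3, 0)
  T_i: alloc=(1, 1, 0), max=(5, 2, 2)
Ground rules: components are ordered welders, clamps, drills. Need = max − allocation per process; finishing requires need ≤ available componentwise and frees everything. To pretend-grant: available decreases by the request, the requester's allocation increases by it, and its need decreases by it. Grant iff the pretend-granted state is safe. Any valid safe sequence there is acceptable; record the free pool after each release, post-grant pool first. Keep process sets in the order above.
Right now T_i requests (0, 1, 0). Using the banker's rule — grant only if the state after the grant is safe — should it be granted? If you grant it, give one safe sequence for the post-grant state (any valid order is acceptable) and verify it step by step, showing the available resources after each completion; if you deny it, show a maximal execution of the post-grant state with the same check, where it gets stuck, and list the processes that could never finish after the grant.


GRANT. The post-grant state is safe; one safe sequence: T_e, T_f, T_c, T_h, T_a, T_i.
Key observation: even at the reduced pool (1, 2, 2), T_e fits immediately, so safety survives the grant.
Verifying the post-grant state step by step:
  pool = (1, 2, 2)
  T_e: need (1, 1, 0) fits (1, 2, 2); releases (2, 0, 1), pool now (3, 2, 3)
  T_f: need (3, 1, 0) fits (3, 2, 3); releases (0, 2, 0), pool now (3, 4, 3)
  T_c: need (2, 3, 3) fits (3, 4, 3); releases (2, 0, 3), pool now (5, 4, 6)
  T_h: need (5, 3, 4) fits (5, 4, 6); releases (2, 1, 1), pool now (7, 5, 7)
  T_a: need (3, 5, 4) fits (7, 5, 7); releases (2, 1, 1), pool now (9, 6, 8)
  T_i: need (4, 0, 2) fits (9, 6, 8); releases (1, 2, 0), pool now (10, 8, 8)


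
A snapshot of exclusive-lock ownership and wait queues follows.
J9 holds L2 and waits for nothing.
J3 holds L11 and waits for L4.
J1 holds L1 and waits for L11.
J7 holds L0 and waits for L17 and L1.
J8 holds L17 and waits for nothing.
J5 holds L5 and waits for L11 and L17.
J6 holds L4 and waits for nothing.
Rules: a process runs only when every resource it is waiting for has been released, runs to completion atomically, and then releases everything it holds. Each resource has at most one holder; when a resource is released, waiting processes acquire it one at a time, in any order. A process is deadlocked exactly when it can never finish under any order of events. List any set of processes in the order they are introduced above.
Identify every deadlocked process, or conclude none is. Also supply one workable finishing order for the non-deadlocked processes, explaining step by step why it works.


Nothing here is deadlocked.
Key observation: all waits point, directly or indirectly, at processes that can finish, so nothing is permanently blocked.
The rest can finish in the order J6, J3, J1, J8, J9, J7, J5.
Check, step by step:
  J6 waits on nothing -> runs at once and releases L4
  J3 waits on L4 — all released -> runs and releases L11
  J1 waits on L11 — all released -> runs and releases L1
  J8 waits on nothing -> runs at once and releases L17
  J9 waits on nothing -> runs at once and releases L2
  J7 waits on L17 and L1 — all released -> runs and releases L0
  J5 waits on L11 and L17 — all released -> runs and releases L5


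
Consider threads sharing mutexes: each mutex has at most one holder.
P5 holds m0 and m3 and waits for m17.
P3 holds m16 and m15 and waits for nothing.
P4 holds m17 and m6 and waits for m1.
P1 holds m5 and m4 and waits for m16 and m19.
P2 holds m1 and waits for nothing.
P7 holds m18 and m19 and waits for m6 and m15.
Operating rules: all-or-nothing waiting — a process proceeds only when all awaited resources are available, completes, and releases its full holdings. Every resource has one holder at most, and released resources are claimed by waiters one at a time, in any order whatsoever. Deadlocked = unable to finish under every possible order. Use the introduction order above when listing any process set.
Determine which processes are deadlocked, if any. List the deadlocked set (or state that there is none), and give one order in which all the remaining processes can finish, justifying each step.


Nothing here is deadlocked.
Key observation: the waits form no ring: some process can always run, and its releases unblock the others one by one.
One completion order for the rest: P2, P4, P3, P7, P5, P1.
Walking it through:
  P2: no waits; runs immediately, freeing m1
  P4: everything it awaited (m1) is free; runs, freeing m17 and m6
  P3: no waits; runs immediately, freeing m16 and m15
  P7: everything it awaited (m6 and m15) is free; runs, freeing m18 and m19
  P5: everything it awaited (m17) is free; runs, freeing m0 and m3
  P1: everything it awaited (m16 and m19) is free; runs, freeing m5 and m4


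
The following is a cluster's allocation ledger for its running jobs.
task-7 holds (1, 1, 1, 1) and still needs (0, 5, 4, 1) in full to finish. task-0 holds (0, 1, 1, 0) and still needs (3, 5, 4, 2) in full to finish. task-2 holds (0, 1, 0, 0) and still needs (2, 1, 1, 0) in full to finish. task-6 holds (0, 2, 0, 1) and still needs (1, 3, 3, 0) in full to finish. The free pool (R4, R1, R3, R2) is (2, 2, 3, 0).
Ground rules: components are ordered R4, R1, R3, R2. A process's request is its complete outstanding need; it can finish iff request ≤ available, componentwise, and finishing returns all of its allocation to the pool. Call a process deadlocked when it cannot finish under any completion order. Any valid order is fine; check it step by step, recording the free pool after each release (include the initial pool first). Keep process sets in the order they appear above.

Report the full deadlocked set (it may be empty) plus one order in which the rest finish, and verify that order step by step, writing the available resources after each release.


Deadlocked: task-7 and task-0.
Key observation: the pool after task-2, task-6 is (2, 5, 3, 1); every surviving request exceeds it in R3, so progress ends there.
A valid finishing order for the others: task-2, task-6. Check, step by step:
  pool = (2, 2, 3, 0)
  run task-2 (needs (2, 1, 1, 0), free (2, 2, 3, 0)); after release of (0, 1, 0, 0) the pool is (2, 3, 3, 0)
  run task-6 (needs (1, 3, 3, 0), free (2, 3, 3, 0)); after release of (0, 2, 0, 1) the pool is (2, 5, 3, 1)
The stuck group stays short no matter what:
  task-7 still needs (0, 5, 4, 1) but only (2, 5, 3, 1) is free — short on R3
  task-0 still needs (3, 5, 4, 2) but only (2, 5, 3, 1) is free — short on R4, R3 and R2


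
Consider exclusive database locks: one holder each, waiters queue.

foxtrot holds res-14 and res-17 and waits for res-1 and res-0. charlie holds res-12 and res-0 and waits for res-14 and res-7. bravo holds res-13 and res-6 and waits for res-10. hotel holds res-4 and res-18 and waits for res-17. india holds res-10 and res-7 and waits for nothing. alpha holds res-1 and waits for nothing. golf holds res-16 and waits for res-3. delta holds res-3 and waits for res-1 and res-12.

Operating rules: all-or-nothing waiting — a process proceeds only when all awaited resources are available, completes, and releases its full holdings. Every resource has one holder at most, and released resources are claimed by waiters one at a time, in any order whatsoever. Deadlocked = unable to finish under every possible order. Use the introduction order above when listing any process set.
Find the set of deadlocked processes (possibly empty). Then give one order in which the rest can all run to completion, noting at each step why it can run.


The deadlocked set is foxtrot, charlie, hotel, golf and delta.
Key observation: the cycle foxtrot -> charlie -> foxtrot can never break — each member waits on the next; hotel, golf and delta wait into the deadlock from upstream.
A valid finishing order for the others: india, bravo, alpha.
Walking it through:
  india: no waits; runs immediately, freeing res-10 and res-7
  run bravo (all its waits — res-10 — are resolved); releases res-13 and res-6
  alpha: no waits; runs immediately, freeing res-1


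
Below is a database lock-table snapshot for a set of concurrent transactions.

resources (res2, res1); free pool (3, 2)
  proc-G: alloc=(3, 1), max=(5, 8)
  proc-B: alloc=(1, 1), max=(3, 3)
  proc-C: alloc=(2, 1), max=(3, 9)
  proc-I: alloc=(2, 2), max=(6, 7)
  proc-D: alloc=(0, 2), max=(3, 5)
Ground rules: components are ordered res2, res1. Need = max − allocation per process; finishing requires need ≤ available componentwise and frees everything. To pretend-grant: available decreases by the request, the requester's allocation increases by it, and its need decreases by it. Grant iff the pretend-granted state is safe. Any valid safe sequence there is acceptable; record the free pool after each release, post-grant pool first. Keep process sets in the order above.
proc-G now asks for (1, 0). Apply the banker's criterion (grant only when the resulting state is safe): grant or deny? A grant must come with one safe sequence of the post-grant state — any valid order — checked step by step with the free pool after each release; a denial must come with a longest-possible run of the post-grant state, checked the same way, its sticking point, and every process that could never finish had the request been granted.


DENY. Granting would leave the state unsafe.
Key observation: after proc-B, proc-D the pool peaks at (3, 5), and each blocked process is short somewhere: proc-G on res1; proc-C on res1; proc-I on res2.
After a pretend grant, a maximal execution: proc-B, proc-D — then nothing else fits. Walking it through:
  pool = (2, 2)
  run proc-B (needs (2, 2), free (2, 2)); after release of (1, 1) the pool is (3, 3)
  run proc-D (needs (3, 3), free (3, 3)); after release of (0, 2) the pool is (3, 5)
  proc-G still needs (1, 7) but only (3, 5) is free — short on res1
  proc-C still needs (1, 8) but only (3, 5) is free — short on res1
  proc-I still needs (4, 5) but only (3, 5) is free — short on res2
Processes that could never finish after the grant: proc-G, proc-C and proc-I.


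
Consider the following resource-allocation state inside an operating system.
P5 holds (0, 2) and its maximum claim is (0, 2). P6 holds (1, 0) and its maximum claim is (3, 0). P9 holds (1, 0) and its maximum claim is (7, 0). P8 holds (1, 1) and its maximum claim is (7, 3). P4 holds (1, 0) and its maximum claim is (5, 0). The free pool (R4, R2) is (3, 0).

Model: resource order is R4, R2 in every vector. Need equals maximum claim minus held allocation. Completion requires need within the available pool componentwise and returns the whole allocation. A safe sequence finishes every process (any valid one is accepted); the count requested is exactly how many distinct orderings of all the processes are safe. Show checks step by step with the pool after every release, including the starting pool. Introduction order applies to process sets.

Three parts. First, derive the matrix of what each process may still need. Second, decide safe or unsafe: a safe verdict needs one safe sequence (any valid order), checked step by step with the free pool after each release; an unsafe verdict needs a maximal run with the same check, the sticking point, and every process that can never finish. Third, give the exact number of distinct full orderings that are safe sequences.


(1) Need matrix, components ordered R4, R2:
  P5: (0, 0)
  P6: (2, 0)
  P9: (6, 0)
  P8: (6, 2)
  P4: (4, 0)
(2) The state is UNSAFE.
Key observation: the pool after P6, P4, P5 is (5, 2); every surviving request exceeds it in R4, so progress ends there.
The run P6, P4, P5 cannot be extended any further. Step-by-step check:
  pool = (3, 0)
  P6 needs (2, 0) <= (3, 0) -> finishes; pool += (1, 0) = (4, 0)
  P4 needs (4, 0) <= (4, 0) -> finishes; pool += (1, 0) = (5, 0)
  P5 needs (0, 0) <= (5, 0) -> finishes; pool += (0, 2) = (5, 2)
  blocked: P9 wants (6, 0), pool (5, 2) — not enough R4
  blocked: P8 wants (6, 2), pool (5, 2) — not enough R4
Processes that can never finish: P9 and P8.
(3) The exact count: 0 of the possible complete orderings are safe sequences.


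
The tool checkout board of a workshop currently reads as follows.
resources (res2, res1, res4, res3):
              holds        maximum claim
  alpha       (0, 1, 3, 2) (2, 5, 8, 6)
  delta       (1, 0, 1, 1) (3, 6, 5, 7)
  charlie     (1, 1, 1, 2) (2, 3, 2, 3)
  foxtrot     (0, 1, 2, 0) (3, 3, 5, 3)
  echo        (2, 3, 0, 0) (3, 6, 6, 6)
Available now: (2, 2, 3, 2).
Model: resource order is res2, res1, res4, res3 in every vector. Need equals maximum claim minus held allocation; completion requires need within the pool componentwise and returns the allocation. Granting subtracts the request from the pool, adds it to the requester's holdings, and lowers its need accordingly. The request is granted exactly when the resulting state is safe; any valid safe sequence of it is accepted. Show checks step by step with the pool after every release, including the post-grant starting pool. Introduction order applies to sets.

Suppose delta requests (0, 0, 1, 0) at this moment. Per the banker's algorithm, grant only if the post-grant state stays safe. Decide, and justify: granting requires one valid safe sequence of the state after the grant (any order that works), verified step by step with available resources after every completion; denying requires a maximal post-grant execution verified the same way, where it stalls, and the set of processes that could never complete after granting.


GRANT: granting preserves safety; a valid post-grant sequence is charlie, foxtrot, alpha, echo, delta.
Key observation: with (2, 2, 2, 2) left after the transfer, charlie can run at once — the state stays safe.
Check on the post-grant state, step by step:
  pool = (2, 2, 2, 2)
  charlie: need (1, 2, 1, 1) fits (2, 2, 2, 2); releases (1, 1, 1, 2), pool now (3, 3, 3, 4)
  foxtrot: need (3, 2, 3, 3) fits (3, 3, 3, 4); releases (0, 1, 2, 0), pool now (3, 4, 5, 4)
  alpha: need (2, 4, 5, 4) fits (3, 4, 5, 4); releases (0, 1, 3, 2), pool now (3, 5, 8, 6)
  echo: need (1, 3, 6, 6) fits (3, 5, 8, 6); releases (2, 3, 0, 0), pool now (5, 8, 8, 6)
  delta: need (2, 6, 3, 6) fits (5, 8, 8, 6); releases (1, 0, 2, 1), pool now (6, 8, 10, 7)


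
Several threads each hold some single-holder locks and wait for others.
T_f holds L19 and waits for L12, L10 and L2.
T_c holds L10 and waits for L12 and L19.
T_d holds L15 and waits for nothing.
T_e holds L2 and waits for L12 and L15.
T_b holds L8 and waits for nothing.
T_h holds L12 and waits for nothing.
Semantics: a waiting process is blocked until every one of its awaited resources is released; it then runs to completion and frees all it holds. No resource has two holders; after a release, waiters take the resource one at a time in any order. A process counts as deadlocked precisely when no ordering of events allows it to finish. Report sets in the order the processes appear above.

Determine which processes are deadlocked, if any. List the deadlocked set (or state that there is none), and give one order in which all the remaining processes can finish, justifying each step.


Deadlocked set: T_f and T_c.
Key observation: the cycle T_f -> T_c -> T_f can never break — each member waits on the next; no other process is dragged down with it.
The rest can finish in the order T_h, T_d, T_b, T_e.
Step-by-step check:
  run T_h (it waits on nothing); releases L12
  run T_d (it waits on nothing); releases L15
  run T_b (it waits on nothing); releases L8
  T_e waits on L12 and L15 — all released -> runs and releases L2


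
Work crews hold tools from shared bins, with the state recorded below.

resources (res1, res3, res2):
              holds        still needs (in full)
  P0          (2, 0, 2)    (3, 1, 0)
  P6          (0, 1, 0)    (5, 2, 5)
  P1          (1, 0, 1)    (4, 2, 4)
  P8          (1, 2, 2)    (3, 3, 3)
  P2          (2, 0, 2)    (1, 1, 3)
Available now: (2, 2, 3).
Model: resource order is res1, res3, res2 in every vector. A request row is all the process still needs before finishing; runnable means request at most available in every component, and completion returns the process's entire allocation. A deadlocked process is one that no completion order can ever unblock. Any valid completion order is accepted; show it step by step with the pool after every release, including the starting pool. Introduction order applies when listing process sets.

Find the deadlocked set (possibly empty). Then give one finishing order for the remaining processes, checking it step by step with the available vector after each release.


No process is deadlocked.
Key observation: starting with P2, each completion frees enough for the next — no one is permanently blocked.
A valid finishing order for the others: P2, P1, P6, P8, P0. Verifying each step:
  pool = (2, 2, 3)
  P2 needs (1, 1, 3) <= (2, 2, 3) -> finishes; pool += (2, 0, 2) = (4, 2, 5)
  P1 needs (4, 2, 4) <= (4, 2, 5) -> finishes; pool += (1, 0, 1) = (5, 2, 6)
  P6 needs (5, 2, 5) <= (5, 2, 6) -> finishes; pool += (0, 1, 0) = (5, 3, 6)
  P8 needs (3, 3, 3) <= (5, 3, 6) -> finishes; pool += (1, 2, 2) = (6, 5, 8)
  P0 needs (3, 1, 0) <= (6, 5, 8) -> finishes; pool += (2, 0, 2) = (8, 5, 10)
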